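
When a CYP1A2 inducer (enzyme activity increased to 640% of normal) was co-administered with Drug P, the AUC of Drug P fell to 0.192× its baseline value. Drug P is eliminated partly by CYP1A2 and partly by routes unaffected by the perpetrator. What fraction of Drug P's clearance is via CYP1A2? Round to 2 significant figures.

0.78

CL'/CL = 1 / 0.192 = 5.208
6.4·fm + (1 − fm) = 5.208
fm = (5.208 − 1) / (6.4 − 1) = 0.78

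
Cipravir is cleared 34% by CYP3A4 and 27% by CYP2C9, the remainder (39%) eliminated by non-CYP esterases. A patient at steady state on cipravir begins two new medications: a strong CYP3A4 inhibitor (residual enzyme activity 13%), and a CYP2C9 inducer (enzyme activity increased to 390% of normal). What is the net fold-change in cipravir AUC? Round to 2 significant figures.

0.67

The CYP3A4 pathway (34% of clearance) drops to 0.13× activity: 0.34 × 0.13 = 0.0442.
The CYP2C9 pathway (27% of clearance) is boosted to 3.9× activity: 0.27 × 3.9 = 1.053.
The remaining 39% of clearance is unaffected.
Relative clearance = 0.0442 + 1.053 + 0.39 = 1.4872.
AUC ∝ 1/CL: fold-change = 1 / 1.4872 = 0.67.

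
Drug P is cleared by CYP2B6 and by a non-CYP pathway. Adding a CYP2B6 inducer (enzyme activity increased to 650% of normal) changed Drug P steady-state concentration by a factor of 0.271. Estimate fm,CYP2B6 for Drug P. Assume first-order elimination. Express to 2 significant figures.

0.49

Write x for the fraction cleared via CYP2B6. The observed steady-state concentration change means clearance rose to 1/0.271 = 3.69 of baseline.
Only the CYP2B6 route changed, so 3.69 = x·6.5 + (1 − x), giving x = 0.49.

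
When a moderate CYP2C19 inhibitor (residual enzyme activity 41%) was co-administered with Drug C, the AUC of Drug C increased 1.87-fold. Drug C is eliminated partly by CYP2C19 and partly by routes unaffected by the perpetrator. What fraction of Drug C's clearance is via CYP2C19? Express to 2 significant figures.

Write x for the fraction cleared via CYP2C19. The observed AUC change means clearance fell to 1/1.87 = 0.5348 of baseline.
Setting x·0.41 + (1 − x) = 0.5348 and solving: x = (0.5348 − 1)/(0.41 − 1) = 0.79.

0.79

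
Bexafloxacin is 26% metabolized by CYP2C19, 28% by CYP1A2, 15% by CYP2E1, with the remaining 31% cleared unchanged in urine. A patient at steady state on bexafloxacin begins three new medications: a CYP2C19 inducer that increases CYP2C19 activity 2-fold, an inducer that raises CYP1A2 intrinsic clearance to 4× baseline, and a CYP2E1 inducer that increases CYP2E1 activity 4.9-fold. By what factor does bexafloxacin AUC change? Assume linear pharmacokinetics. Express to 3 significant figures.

CYP2C19: 0.26 × 2 = 0.52
CYP1A2: 0.28 × 4 = 1.12
CYP2E1: 0.15 × 4.9 = 0.735
Other: 0.31 (unchanged)
CL_new/CL_old = 0.52 + 1.12 + 0.735 + 0.31 = 2.685.
AUC ∝ 1/CL: fold-change = 1 / 2.685 = 0.372.

0.372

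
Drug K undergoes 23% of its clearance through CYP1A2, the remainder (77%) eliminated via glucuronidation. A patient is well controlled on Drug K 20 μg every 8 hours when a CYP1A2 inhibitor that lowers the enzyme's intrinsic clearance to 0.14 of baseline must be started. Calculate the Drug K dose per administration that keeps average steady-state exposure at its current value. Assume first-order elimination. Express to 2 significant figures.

16 μg

The CYP1A2 pathway (23% of clearance) is reduced to 0.14× activity: 0.23 × 0.14 = 0.0322.
The remaining 77% of clearance is unaffected.
New clearance relative to baseline: 0.0322 + 0.77 = 0.8022.
To maintain the same steady-state level, dose must scale with clearance: new dose = 20 × 0.8022 = 16 μg.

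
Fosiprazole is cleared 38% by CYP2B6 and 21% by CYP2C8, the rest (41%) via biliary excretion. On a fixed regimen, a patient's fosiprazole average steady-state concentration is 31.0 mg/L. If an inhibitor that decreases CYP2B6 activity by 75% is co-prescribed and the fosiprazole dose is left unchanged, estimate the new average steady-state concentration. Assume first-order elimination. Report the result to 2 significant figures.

43 mg/L

The CYP2B6 pathway (38% of clearance) is reduced to 0.25× activity: 0.38 × 0.25 = 0.095.
CYP2C8 (21%) and the residual 41% are unaffected.
New clearance relative to baseline: 0.095 + 0.21 + 0.41 = 0.715.
Average steady-state concentration ∝ 1/CL, so new value = 31.0 / 0.715 = 43 mg/L.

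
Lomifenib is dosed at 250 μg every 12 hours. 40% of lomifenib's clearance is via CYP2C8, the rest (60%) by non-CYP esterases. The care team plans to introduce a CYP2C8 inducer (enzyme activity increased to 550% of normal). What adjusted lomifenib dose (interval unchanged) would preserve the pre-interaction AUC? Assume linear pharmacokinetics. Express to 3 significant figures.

700 μg

The CYP2C8 pathway (40% of clearance) is boosted to 5.5× activity: 0.4 × 5.5 = 2.2.
The remaining 60% of clearance is unaffected.
Relative clearance = 2.2 + 0.6 = 2.8.
Css,avg = (dose rate)/CL, so holding Css fixed requires dose ∝ CL: 250 × 2.8 = 700 μg.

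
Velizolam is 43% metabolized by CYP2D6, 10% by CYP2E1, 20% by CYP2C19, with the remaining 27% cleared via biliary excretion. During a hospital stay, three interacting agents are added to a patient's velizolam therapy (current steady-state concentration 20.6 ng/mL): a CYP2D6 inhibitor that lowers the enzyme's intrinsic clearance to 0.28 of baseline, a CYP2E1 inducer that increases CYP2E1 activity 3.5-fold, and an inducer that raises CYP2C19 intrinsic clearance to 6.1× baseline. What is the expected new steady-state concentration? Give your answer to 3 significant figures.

The CYP2D6 pathway (43% of clearance) falls to 0.28× activity: 0.43 × 0.28 = 0.1204.
The CYP2E1 pathway (10% of clearance) increases to 3.5× activity: 0.1 × 3.5 = 0.35.
The CYP2C19 pathway (20% of clearance) increases to 6.1× activity: 0.2 × 6.1 = 1.22.
Non-CYP routes (27%) are unchanged.
Relative clearance = 0.1204 + 0.35 + 1.22 + 0.27 = 1.9604.
New steady-state concentration = 20.6 / 1.9604 = 10.5 ng/mL (concentration scales inversely with clearance).

10.5 ng/mL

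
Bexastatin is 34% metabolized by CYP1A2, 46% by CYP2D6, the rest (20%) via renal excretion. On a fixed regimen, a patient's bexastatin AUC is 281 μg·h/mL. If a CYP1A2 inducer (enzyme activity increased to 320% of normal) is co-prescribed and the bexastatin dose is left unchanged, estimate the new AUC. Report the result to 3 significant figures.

CYP1A2: 0.34 × 3.2 = 1.088
CYP2D6: 0.46 (unchanged)
Other: 0.2 (unchanged)
New clearance relative to baseline: 1.088 + 0.46 + 0.2 = 1.748.
AUC ∝ 1/CL, so new value = 281 / 1.748 = 161 μg·h/mL.

161 μg·h/mL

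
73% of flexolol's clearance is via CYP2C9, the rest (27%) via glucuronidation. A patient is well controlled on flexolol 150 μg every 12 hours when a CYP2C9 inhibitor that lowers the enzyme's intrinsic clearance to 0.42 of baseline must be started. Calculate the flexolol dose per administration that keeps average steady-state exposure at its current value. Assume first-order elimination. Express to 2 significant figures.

86 μg

CYP2C9: 0.73 × 0.42 = 0.3066
Other: 0.27 (unchanged)
CL_new/CL_old = 0.3066 + 0.27 = 0.5766.
Exposure is unchanged when dose changes in proportion to clearance. New dose = 150 μg × 0.5766 = 86 μg.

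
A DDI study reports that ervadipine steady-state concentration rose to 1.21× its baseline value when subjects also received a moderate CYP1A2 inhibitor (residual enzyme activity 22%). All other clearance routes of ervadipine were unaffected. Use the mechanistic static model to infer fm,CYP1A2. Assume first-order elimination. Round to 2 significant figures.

0.22

Call the CYP1A2 fraction fm. After the interaction, CL_new/CL_old = fm × 0.22 + (1 − fm).
Steady-state concentration ratio = 1 / (new CL fraction), so new CL fraction = 1 / 1.21 = 0.8264.
fm × 0.22 + 1 − fm = 0.8264  ⇒  fm × (0.22 − 1) = −0.1736  ⇒  fm = 0.22.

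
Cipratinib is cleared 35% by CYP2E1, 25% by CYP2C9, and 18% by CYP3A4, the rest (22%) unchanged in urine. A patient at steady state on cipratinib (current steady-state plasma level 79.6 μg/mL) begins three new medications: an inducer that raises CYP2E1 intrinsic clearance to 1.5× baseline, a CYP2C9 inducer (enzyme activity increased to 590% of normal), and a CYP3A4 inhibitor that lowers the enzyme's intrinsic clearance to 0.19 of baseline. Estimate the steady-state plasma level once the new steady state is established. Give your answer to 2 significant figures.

35 μg/mL

The CYP2E1 pathway (35% of clearance) increases to 1.5× activity: 0.35 × 1.5 = 0.525.
The CYP2C9 pathway (25% of clearance) is boosted to 5.9× activity: 0.25 × 5.9 = 1.475.
The CYP3A4 pathway (18% of clearance) falls to 0.19× activity: 0.18 × 0.19 = 0.0342.
Non-CYP routes (22%) are unchanged.
CL_new/CL_old = 0.525 + 1.475 + 0.0342 + 0.22 = 2.2542.
Dividing the baseline by the relative clearance: 79.6 / 2.2542 = 35 μg/mL.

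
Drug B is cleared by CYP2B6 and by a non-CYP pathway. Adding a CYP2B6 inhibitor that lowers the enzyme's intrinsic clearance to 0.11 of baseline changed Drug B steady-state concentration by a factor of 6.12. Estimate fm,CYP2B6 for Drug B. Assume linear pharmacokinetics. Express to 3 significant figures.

0.940

CL'/CL = 1 / 6.12 = 0.1634
0.11·fm + (1 − fm) = 0.1634
fm = (0.1634 − 1) / (0.11 − 1) = 0.940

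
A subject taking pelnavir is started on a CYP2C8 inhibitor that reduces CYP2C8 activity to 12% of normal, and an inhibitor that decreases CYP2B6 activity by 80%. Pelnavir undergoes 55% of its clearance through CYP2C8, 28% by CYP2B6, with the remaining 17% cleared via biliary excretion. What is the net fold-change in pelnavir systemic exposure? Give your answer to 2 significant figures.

The CYP2C8 pathway (55% of clearance) is reduced to 0.12× activity: 0.55 × 0.12 = 0.066.
The CYP2B6 pathway (28% of clearance) is reduced to 0.2× activity: 0.28 × 0.2 = 0.056.
Non-CYP routes (17%) are unchanged.
CL_new/CL_old = 0.066 + 0.056 + 0.17 = 0.292.
Because systemic exposure varies inversely with clearance, the combined effect is 1 / 0.292 = 3.4.

3.4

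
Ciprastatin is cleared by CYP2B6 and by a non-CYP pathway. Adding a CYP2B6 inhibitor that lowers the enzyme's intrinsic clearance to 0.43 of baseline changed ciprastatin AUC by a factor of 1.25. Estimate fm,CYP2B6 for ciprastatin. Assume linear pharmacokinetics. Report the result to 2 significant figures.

0.35

CL'/CL = 1 / 1.25 = 0.8
0.43·fm + (1 − fm) = 0.8
fm = (0.8 − 1) / (0.43 − 1) = 0.35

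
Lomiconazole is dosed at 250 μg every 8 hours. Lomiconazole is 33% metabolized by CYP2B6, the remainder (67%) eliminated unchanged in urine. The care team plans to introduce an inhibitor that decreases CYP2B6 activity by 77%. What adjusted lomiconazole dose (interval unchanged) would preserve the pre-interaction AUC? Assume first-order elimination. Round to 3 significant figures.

CYP2B6: 0.33 × 0.23 = 0.0759
Other: 0.67 (unchanged)
Relative clearance = 0.0759 + 0.67 = 0.7459.
Css,avg = (dose rate)/CL, so holding Css fixed requires dose ∝ CL: 250 × 0.7459 = 186 μg.

186 μg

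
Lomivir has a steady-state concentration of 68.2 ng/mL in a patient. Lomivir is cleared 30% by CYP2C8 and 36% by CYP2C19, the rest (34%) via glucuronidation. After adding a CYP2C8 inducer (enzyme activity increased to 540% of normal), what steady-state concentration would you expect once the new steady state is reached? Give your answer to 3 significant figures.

29.4 ng/mL

CYP2C8: 0.3 × 5.4 = 1.62
CYP2C19: 0.36 (unchanged)
Other: 0.34 (unchanged)
CL_new/CL_old = 1.62 + 0.36 + 0.34 = 2.32.
New steady-state concentration = baseline ÷ relative clearance = 68.2 / 2.32 = 29.4 ng/mL.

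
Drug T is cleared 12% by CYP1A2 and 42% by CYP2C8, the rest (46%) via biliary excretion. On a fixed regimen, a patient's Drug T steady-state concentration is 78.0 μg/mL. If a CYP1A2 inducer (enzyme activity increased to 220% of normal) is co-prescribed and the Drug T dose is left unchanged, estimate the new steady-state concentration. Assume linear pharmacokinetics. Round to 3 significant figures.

CYP1A2: 0.12 × 2.2 = 0.264
CYP2C8: 0.42 (unchanged)
Other: 0.46 (unchanged)
CL_new/CL_old = 0.264 + 0.42 + 0.46 = 1.144.
With dosing unchanged, steady-state concentration scales as 1/CL: 78.0 / 1.144 = 68.2 μg/mL.

68.2 μg/mL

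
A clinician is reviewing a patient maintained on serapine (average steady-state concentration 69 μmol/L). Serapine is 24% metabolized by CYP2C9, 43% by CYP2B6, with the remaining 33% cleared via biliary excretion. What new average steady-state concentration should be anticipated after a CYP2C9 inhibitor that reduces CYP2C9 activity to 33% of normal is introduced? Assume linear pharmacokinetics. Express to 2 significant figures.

The CYP2C9 pathway (24% of clearance) falls to 0.33× activity: 0.24 × 0.33 = 0.0792.
CYP2B6 (43%) and the residual 33% are unaffected.
CL_new/CL_old = 0.0792 + 0.43 + 0.33 = 0.8392.
New average steady-state concentration = baseline ÷ relative clearance = 69 / 0.8392 = 82 μmol/L.

82 μmol/L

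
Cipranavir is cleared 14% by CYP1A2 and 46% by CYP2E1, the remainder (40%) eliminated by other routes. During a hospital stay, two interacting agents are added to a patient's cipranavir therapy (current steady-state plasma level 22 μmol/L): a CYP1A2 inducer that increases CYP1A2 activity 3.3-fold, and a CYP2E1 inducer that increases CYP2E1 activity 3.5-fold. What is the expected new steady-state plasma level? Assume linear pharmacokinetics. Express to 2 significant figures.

The CYP1A2 pathway (14% of clearance) rises to 3.3× activity: 0.14 × 3.3 = 0.462.
The CYP2E1 pathway (46% of clearance) rises to 3.5× activity: 0.46 × 3.5 = 1.61.
The remaining 40% of clearance is unaffected.
CL_new/CL_old = 0.462 + 1.61 + 0.4 = 2.472.
Dividing the baseline by the relative clearance: 22 / 2.472 = 8.9 μmol/L.

8.9 μmol/L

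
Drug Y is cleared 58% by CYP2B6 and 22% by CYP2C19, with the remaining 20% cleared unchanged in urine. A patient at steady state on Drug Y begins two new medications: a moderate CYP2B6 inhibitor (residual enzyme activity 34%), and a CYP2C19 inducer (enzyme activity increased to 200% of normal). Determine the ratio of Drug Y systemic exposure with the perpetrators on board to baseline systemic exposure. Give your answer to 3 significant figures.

CYP2B6: 0.58 × 0.34 = 0.1972
CYP2C19: 0.22 × 2 = 0.44
Other: 0.2 (unchanged)
Relative clearance = 0.1972 + 0.44 + 0.2 = 0.8372.
Systemic exposure ∝ 1/CL: fold-change = 1 / 0.8372 = 1.19.

1.19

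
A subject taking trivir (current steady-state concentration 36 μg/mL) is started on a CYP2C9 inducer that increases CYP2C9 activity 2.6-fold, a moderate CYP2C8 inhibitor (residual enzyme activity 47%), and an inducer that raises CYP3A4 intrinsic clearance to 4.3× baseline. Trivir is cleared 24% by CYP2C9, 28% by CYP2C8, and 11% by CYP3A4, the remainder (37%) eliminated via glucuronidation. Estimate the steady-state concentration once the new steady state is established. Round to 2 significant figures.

CYP2C9: 0.24 × 2.6 = 0.624
CYP2C8: 0.28 × 0.47 = 0.1316
CYP3A4: 0.11 × 4.3 = 0.473
Other: 0.37 (unchanged)
New clearance relative to baseline: 0.624 + 0.1316 + 0.473 + 0.37 = 1.5986.
New steady-state concentration = 36 / 1.5986 = 23 μg/mL (concentration scales inversely with clearance).

23 μg/mL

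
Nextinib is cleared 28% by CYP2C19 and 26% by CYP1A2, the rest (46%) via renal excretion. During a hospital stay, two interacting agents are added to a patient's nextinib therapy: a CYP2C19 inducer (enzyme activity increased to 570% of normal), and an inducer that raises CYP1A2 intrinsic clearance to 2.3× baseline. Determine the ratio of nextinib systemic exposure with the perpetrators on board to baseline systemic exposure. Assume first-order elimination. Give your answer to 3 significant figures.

0.377

The CYP2C19 pathway (28% of clearance) is boosted to 5.7× activity: 0.28 × 5.7 = 1.596.
The CYP1A2 pathway (26% of clearance) increases to 2.3× activity: 0.26 × 2.3 = 0.598.
Non-CYP routes (46%) are unchanged.
CL_new/CL_old = 1.596 + 0.598 + 0.46 = 2.654.
Because systemic exposure varies inversely with clearance, the combined effect is 1 / 2.654 = 0.377.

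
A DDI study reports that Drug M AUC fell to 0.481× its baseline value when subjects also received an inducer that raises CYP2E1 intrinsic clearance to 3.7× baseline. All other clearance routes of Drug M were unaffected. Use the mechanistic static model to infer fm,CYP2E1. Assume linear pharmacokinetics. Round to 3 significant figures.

CL'/CL = 1 / 0.481 = 2.079
3.7·fm + (1 − fm) = 2.079
fm = (2.079 − 1) / (3.7 − 1) = 0.400

0.400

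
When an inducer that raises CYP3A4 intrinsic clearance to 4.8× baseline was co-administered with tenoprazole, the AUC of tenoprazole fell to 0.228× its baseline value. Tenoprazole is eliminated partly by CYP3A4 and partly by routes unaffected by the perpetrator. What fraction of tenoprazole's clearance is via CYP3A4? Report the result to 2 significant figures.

CL'/CL = 1 / 0.228 = 4.386
4.8·fm + (1 − fm) = 4.386
fm = (4.386 − 1) / (4.8 − 1) = 0.89

0.89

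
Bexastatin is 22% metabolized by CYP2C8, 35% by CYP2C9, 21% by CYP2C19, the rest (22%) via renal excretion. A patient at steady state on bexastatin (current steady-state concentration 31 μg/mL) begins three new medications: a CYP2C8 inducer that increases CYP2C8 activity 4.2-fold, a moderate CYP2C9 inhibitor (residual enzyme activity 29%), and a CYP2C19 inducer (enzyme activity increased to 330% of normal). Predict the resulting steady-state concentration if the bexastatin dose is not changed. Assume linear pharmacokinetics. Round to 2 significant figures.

16 μg/mL

The CYP2C8 pathway (22% of clearance) increases to 4.2× activity: 0.22 × 4.2 = 0.924.
The CYP2C9 pathway (35% of clearance) is reduced to 0.29× activity: 0.35 × 0.29 = 0.1015.
The CYP2C19 pathway (21% of clearance) increases to 3.3× activity: 0.21 × 3.3 = 0.693.
The remaining 22% of clearance is unaffected.
New clearance relative to baseline: 0.924 + 0.1015 + 0.693 + 0.22 = 1.9385.
Dividing the baseline by the relative clearance: 31 / 1.9385 = 16 μg/mL.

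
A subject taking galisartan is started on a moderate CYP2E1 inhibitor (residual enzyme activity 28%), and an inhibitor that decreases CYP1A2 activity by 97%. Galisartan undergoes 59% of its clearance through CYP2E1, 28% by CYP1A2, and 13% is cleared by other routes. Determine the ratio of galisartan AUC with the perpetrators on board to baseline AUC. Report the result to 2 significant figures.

3.3

The CYP2E1 pathway (59% of clearance) falls to 0.28× activity: 0.59 × 0.28 = 0.1652.
The CYP1A2 pathway (28% of clearance) drops to 0.03× activity: 0.28 × 0.03 = 0.0084.
The remaining 13% of clearance is unaffected.
CL_new/CL_old = 0.1652 + 0.0084 + 0.13 = 0.3036.
Because AUC varies inversely with clearance, the combined effect is 1 / 0.3036 = 3.3.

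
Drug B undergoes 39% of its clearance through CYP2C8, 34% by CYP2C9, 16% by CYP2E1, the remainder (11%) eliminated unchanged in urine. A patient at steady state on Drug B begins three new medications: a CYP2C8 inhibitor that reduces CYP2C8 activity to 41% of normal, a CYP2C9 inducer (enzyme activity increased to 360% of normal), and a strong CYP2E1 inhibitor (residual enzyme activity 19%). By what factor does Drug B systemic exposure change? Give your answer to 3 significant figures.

CYP2C8: 0.39 × 0.41 = 0.1599
CYP2C9: 0.34 × 3.6 = 1.224
CYP2E1: 0.16 × 0.19 = 0.0304
Other: 0.11 (unchanged)
Relative clearance = 0.1599 + 1.224 + 0.0304 + 0.11 = 1.5243.
Because systemic exposure varies inversely with clearance, the combined effect is 1 / 1.5243 = 0.656.

0.656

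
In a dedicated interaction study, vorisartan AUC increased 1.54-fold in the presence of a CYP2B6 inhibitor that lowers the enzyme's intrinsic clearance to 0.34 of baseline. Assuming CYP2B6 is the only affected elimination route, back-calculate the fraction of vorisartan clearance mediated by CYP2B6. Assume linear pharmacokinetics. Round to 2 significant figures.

Write x for the fraction cleared via CYP2B6. The observed AUC change means clearance fell to 1/1.54 = 0.6494 of baseline.
Only the CYP2B6 route changed, so 0.6494 = x·0.34 + (1 − x), giving x = 0.53.

0.53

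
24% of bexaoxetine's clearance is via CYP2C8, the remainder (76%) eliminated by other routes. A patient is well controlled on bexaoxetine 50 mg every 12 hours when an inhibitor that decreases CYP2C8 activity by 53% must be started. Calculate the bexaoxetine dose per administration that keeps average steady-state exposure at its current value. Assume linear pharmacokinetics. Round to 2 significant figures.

44 mg

The CYP2C8 pathway (24% of clearance) is reduced to 0.47× activity: 0.24 × 0.47 = 0.1128.
The remaining 76% of clearance is unaffected.
CL_new/CL_old = 0.1128 + 0.76 = 0.8728.
Exposure is unchanged when dose changes in proportion to clearance. New dose = 50 mg × 0.8728 = 44 mg.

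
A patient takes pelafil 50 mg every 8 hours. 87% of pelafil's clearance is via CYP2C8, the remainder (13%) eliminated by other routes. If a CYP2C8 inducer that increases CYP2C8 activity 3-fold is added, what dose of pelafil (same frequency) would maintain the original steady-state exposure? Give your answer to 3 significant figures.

The CYP2C8 pathway (87% of clearance) increases to 3× activity: 0.87 × 3 = 2.61.
The remaining 13% of clearance is unaffected.
CL_new/CL_old = 2.61 + 0.13 = 2.74.
Exposure is unchanged when dose changes in proportion to clearance. New dose = 50 mg × 2.74 = 137 mg.

137 mg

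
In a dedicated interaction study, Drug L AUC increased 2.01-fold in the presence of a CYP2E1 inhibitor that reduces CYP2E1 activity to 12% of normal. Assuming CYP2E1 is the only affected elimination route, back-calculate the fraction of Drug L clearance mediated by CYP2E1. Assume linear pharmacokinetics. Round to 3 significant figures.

CL'/CL = 1 / 2.01 = 0.4975
0.12·fm + (1 − fm) = 0.4975
fm = (0.4975 − 1) / (0.12 − 1) = 0.571

0.571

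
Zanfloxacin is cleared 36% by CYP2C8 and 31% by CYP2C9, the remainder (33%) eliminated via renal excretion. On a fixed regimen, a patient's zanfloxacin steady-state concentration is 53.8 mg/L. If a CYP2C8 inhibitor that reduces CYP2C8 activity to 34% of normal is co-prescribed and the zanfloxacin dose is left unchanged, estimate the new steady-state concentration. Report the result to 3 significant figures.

The CYP2C8 pathway (36% of clearance) drops to 0.34× activity: 0.36 × 0.34 = 0.1224.
CYP2C9 (31%) and the residual 33% are unaffected.
New clearance relative to baseline: 0.1224 + 0.31 + 0.33 = 0.7624.
New steady-state concentration = baseline ÷ relative clearance = 53.8 / 0.7624 = 70.6 mg/L.

70.6 mg/L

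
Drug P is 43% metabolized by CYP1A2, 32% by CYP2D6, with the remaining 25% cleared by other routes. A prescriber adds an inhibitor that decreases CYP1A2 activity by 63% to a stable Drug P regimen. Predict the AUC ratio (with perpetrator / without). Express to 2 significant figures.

CYP1A2: 0.43 × 0.37 = 0.1591
CYP2D6: 0.32 (unchanged)
Other: 0.25 (unchanged)
New clearance relative to baseline: 0.1591 + 0.32 + 0.25 = 0.7291.
AUC is inversely proportional to clearance, so the fold-change is 1 / 0.7291 = 1.4.

1.4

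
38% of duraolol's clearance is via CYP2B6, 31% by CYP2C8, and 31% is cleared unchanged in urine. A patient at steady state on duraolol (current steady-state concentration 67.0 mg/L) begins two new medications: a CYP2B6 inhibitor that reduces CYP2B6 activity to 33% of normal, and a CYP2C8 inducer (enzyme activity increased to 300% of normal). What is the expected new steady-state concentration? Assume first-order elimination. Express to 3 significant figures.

49.1 mg/L

The CYP2B6 pathway (38% of clearance) is reduced to 0.33× activity: 0.38 × 0.33 = 0.1254.
The CYP2C8 pathway (31% of clearance) rises to 3× activity: 0.31 × 3 = 0.93.
The remaining 31% of clearance is unaffected.
New clearance relative to baseline: 0.1254 + 0.93 + 0.31 = 1.3654.
Steady-state concentration ∝ 1/CL: new value = 67.0 / 1.3654 = 49.1 mg/L.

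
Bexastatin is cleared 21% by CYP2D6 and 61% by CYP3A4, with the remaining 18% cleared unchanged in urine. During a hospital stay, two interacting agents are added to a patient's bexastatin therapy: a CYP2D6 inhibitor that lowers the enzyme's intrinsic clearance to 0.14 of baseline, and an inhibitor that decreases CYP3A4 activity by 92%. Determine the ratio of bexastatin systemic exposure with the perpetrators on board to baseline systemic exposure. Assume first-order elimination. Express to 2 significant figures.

The CYP2D6 pathway (21% of clearance) drops to 0.14× activity: 0.21 × 0.14 = 0.0294.
The CYP3A4 pathway (61% of clearance) falls to 0.08× activity: 0.61 × 0.08 = 0.0488.
The remaining 18% of clearance is unaffected.
New clearance relative to baseline: 0.0294 + 0.0488 + 0.18 = 0.2582.
Net systemic exposure ratio = 1 / 0.2582 = 3.9.

3.9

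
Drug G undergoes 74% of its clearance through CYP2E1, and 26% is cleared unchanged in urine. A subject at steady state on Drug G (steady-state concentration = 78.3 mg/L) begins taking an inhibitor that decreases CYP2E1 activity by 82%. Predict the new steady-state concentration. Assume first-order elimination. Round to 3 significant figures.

The CYP2E1 pathway (74% of clearance) drops to 0.18× activity: 0.74 × 0.18 = 0.1332.
The remaining 26% of clearance is unaffected.
Relative clearance = 0.1332 + 0.26 = 0.3932.
Steady-state concentration ∝ 1/CL, so new value = 78.3 / 0.3932 = 199 mg/L.

199 mg/L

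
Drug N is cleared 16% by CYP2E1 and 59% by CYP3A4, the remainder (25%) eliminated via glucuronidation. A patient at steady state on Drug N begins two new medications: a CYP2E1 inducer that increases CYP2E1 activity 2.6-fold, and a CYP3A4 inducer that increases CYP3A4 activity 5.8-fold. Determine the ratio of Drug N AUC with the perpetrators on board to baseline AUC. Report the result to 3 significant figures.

0.245

The CYP2E1 pathway (16% of clearance) rises to 2.6× activity: 0.16 × 2.6 = 0.416.
The CYP3A4 pathway (59% of clearance) rises to 5.8× activity: 0.59 × 5.8 = 3.422.
Non-CYP routes (25%) are unchanged.
CL_new/CL_old = 0.416 + 3.422 + 0.25 = 4.088.
AUC ∝ 1/CL: fold-change = 1 / 4.088 = 0.245.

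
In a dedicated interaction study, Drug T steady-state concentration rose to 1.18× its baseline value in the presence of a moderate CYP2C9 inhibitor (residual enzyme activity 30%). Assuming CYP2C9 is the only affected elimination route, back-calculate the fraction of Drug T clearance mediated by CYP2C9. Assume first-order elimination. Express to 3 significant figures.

Write x for the fraction cleared via CYP2C9. The observed steady-state concentration change means clearance fell to 1/1.18 = 0.8475 of baseline.
Only the CYP2C9 route changed, so 0.8475 = x·0.3 + (1 − x), giving x = 0.218.

0.218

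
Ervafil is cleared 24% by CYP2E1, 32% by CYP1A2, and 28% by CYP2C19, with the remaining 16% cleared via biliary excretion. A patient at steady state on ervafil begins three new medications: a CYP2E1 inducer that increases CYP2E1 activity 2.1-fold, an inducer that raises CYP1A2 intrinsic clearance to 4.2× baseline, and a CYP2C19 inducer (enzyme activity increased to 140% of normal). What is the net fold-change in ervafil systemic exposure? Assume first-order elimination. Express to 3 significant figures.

0.417

CYP2E1: 0.24 × 2.1 = 0.504
CYP1A2: 0.32 × 4.2 = 1.344
CYP2C19: 0.28 × 1.4 = 0.392
Other: 0.16 (unchanged)
Relative clearance = 0.504 + 1.344 + 0.392 + 0.16 = 2.4.
Systemic exposure ∝ 1/CL: fold-change = 1 / 2.4 = 0.417.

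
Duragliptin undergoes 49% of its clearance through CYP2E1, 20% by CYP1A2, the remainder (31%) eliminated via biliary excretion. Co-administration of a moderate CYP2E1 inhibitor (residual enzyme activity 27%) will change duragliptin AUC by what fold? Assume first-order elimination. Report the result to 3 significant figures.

1.56

The CYP2E1 pathway (49% of clearance) drops to 0.27× activity: 0.49 × 0.27 = 0.1323.
CYP1A2 (20%) and the residual 31% are unaffected.
Relative clearance = 0.1323 + 0.2 + 0.31 = 0.6423.
AUC ratio = CL_old/CL_new = 1 / 0.6423 = 1.56.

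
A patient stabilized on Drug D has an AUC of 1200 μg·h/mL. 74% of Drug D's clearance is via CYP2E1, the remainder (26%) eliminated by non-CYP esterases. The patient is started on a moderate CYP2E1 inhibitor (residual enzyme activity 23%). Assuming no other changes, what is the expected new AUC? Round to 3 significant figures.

2.79 × 10³ μg·h/mL

The CYP2E1 pathway (74% of clearance) falls to 0.23× activity: 0.74 × 0.23 = 0.1702.
Non-CYP routes (26%) are unchanged.
New clearance relative to baseline: 0.1702 + 0.26 = 0.4302.
With dosing unchanged, AUC scales as 1/CL: 1200 / 0.4302 = 2.79 × 10³ μg·h/mL.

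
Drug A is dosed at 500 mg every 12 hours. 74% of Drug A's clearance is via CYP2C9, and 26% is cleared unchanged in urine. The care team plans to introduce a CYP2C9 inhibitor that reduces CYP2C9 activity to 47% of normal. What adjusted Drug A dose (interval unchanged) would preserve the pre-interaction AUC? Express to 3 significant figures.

The CYP2C9 pathway (74% of clearance) falls to 0.47× activity: 0.74 × 0.47 = 0.3478.
The remaining 26% of clearance is unaffected.
Relative clearance = 0.3478 + 0.26 = 0.6078.
Exposure is unchanged when dose changes in proportion to clearance. New dose = 500 mg × 0.6078 = 304 mg.

304 mg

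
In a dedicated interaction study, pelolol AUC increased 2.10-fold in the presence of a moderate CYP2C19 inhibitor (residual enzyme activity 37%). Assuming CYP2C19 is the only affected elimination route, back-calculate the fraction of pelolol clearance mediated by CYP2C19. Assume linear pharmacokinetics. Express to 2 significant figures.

Let fm be the CYP2C19 fraction. New clearance relative to baseline = fm × 0.37 + (1 − fm).
AUC ratio = 1 / (new CL fraction), so new CL fraction = 1 / 2.10 = 0.4762.
fm × 0.37 + 1 − fm = 0.4762  ⇒  fm × (0.37 − 1) = −0.5238  ⇒  fm = 0.83.

0.83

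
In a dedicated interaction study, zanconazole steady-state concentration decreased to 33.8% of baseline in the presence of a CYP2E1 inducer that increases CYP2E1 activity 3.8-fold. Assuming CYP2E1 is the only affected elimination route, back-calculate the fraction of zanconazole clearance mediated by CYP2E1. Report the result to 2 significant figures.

0.70

CL'/CL = 1 / 0.338 = 2.959
3.8·fm + (1 − fm) = 2.959
fm = (2.959 − 1) / (3.8 − 1) = 0.70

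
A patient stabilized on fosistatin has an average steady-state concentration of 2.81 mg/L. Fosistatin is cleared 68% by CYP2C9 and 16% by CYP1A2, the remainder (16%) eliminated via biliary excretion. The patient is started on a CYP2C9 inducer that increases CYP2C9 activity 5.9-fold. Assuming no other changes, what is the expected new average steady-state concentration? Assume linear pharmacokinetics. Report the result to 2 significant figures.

The CYP2C9 pathway (68% of clearance) increases to 5.9× activity: 0.68 × 5.9 = 4.012.
CYP1A2 (16%) and the residual 16% are unaffected.
New clearance relative to baseline: 4.012 + 0.16 + 0.16 = 4.332.
With dosing unchanged, average steady-state concentration scales as 1/CL: 2.81 / 4.332 = 0.65 mg/L.

0.65 mg/L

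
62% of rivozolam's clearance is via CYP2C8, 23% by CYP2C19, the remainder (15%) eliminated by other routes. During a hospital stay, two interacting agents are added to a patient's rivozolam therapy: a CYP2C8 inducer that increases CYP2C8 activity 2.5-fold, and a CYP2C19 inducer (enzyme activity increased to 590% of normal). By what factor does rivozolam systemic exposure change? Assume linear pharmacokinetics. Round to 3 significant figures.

0.327

CYP2C8: 0.62 × 2.5 = 1.55
CYP2C19: 0.23 × 5.9 = 1.357
Other: 0.15 (unchanged)
CL_new/CL_old = 1.55 + 1.357 + 0.15 = 3.057.
Because systemic exposure varies inversely with clearance, the combined effect is 1 / 3.057 = 0.327.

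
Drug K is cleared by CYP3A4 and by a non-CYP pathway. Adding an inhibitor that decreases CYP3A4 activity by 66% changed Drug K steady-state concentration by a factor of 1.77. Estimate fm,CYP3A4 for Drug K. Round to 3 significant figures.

Let x = fm,CYP3A4. Because steady-state concentration ∝ 1/CL, relative clearance fell to 1/1.77 = 0.565.
Setting x·0.34 + (1 − x) = 0.565 and solving: x = (0.565 − 1)/(0.34 − 1) = 0.659.

0.659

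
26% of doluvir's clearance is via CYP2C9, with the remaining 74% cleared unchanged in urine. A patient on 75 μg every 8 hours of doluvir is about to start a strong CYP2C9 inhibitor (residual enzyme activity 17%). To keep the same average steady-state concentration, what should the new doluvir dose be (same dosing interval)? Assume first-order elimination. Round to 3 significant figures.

58.8 μg

The CYP2C9 pathway (26% of clearance) falls to 0.17× activity: 0.26 × 0.17 = 0.0442.
The remaining 74% of clearance is unaffected.
Relative clearance = 0.0442 + 0.74 = 0.7842.
To maintain the same steady-state level, dose must scale with clearance: new dose = 75 × 0.7842 = 58.8 μg.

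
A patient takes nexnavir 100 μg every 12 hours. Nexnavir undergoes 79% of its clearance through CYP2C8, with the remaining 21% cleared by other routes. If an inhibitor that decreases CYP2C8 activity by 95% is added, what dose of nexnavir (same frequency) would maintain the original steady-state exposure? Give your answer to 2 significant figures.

The CYP2C8 pathway (79% of clearance) falls to 0.05× activity: 0.79 × 0.05 = 0.0395.
The remaining 21% of clearance is unaffected.
Relative clearance = 0.0395 + 0.21 = 0.2495.
To maintain the same steady-state level, dose must scale with clearance: new dose = 100 × 0.2495 = 25 μg.

25 μg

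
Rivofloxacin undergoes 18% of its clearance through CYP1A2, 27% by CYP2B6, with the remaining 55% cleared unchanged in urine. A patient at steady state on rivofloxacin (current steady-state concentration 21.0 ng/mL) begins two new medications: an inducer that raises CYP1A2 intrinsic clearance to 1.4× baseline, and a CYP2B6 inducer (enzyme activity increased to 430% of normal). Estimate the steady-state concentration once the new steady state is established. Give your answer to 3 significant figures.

CYP1A2: 0.18 × 1.4 = 0.252
CYP2B6: 0.27 × 4.3 = 1.161
Other: 0.55 (unchanged)
New clearance relative to baseline: 0.252 + 1.161 + 0.55 = 1.963.
Steady-state concentration ∝ 1/CL: new value = 21.0 / 1.963 = 10.7 ng/mL.

10.7 ng/mL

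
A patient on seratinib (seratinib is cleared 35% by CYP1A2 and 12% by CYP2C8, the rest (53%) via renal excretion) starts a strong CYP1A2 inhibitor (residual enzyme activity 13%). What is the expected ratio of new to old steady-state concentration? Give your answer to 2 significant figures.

1.4

CYP1A2: 0.35 × 0.13 = 0.0455
CYP2C8: 0.12 (unchanged)
Other: 0.53 (unchanged)
New clearance relative to baseline: 0.0455 + 0.12 + 0.53 = 0.6955.
Steady-state concentration is inversely proportional to clearance, so the fold-change is 1 / 0.6955 = 1.4.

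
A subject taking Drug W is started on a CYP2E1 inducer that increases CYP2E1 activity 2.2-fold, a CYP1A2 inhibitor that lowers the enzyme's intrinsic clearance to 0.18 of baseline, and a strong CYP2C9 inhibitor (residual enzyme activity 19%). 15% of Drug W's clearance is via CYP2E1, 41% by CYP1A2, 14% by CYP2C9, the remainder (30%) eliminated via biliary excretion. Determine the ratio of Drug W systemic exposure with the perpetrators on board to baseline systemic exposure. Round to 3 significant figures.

The CYP2E1 pathway (15% of clearance) increases to 2.2× activity: 0.15 × 2.2 = 0.33.
The CYP1A2 pathway (41% of clearance) drops to 0.18× activity: 0.41 × 0.18 = 0.0738.
The CYP2C9 pathway (14% of clearance) drops to 0.19× activity: 0.14 × 0.19 = 0.0266.
The remaining 30% of clearance is unaffected.
Relative clearance = 0.33 + 0.0738 + 0.0266 + 0.3 = 0.7304.
Systemic exposure ∝ 1/CL: fold-change = 1 / 0.7304 = 1.37.

1.37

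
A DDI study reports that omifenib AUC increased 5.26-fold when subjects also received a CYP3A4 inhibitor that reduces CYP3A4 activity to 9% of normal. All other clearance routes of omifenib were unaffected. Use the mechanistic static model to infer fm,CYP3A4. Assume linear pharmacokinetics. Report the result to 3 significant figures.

CL'/CL = 1 / 5.26 = 0.1901
0.09·fm + (1 − fm) = 0.1901
fm = (0.1901 − 1) / (0.09 − 1) = 0.890

0.890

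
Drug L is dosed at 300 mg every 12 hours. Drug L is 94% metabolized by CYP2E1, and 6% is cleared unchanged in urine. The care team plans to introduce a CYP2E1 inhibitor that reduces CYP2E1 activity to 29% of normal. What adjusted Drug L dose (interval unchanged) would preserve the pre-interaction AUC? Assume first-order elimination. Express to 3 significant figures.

99.8 mg

The CYP2E1 pathway (94% of clearance) drops to 0.29× activity: 0.94 × 0.29 = 0.2726.
Non-CYP routes (6%) are unchanged.
CL_new/CL_old = 0.2726 + 0.06 = 0.3326.
Exposure is unchanged when dose changes in proportion to clearance. New dose = 300 mg × 0.3326 = 99.8 mg.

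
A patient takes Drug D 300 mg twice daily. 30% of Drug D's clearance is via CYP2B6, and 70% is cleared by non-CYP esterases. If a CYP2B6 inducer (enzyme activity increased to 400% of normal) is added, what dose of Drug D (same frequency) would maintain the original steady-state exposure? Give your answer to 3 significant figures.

CYP2B6: 0.3 × 4 = 1.2
Other: 0.7 (unchanged)
Relative clearance = 1.2 + 0.7 = 1.9.
To maintain the same steady-state level, dose must scale with clearance: new dose = 300 × 1.9 = 570 mg.

570 mg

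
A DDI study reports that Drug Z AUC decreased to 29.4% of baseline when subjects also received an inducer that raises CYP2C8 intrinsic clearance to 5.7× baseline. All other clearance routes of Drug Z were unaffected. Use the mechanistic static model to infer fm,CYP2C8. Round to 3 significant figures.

Call the CYP2C8 fraction fm. After the interaction, CL_new/CL_old = fm × 5.7 + (1 − fm).
AUC ratio = 1 / (new CL fraction), so new CL fraction = 1 / 0.294 = 3.401.
fm × 5.7 + 1 − fm = 3.401  ⇒  fm × (5.7 − 1) = 2.401  ⇒  fm = 0.511.

0.511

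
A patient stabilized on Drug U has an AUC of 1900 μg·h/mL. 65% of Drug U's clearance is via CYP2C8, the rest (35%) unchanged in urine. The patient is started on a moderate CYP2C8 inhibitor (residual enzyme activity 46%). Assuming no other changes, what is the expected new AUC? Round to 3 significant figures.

CYP2C8: 0.65 × 0.46 = 0.299
Other: 0.35 (unchanged)
CL_new/CL_old = 0.299 + 0.35 = 0.649.
New AUC = baseline ÷ relative clearance = 1900 / 0.649 = 2.93 × 10³ μg·h/mL.

2.93 × 10³ μg·h/mL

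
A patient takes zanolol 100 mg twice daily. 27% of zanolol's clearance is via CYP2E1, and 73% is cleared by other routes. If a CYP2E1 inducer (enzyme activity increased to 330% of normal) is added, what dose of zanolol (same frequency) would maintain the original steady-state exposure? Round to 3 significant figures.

162 mg

The CYP2E1 pathway (27% of clearance) increases to 3.3× activity: 0.27 × 3.3 = 0.891.
Non-CYP routes (73%) are unchanged.
Relative clearance = 0.891 + 0.73 = 1.621.
To maintain the same steady-state level, dose must scale with clearance: new dose = 100 × 1.621 = 162 mg.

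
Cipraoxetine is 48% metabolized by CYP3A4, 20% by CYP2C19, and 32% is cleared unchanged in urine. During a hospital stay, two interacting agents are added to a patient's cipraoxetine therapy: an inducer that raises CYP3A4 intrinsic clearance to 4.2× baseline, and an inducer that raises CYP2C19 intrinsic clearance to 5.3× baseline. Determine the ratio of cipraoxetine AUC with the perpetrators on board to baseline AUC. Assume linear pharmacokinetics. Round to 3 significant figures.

The CYP3A4 pathway (48% of clearance) is boosted to 4.2× activity: 0.48 × 4.2 = 2.016.
The CYP2C19 pathway (20% of clearance) rises to 5.3× activity: 0.2 × 5.3 = 1.06.
Non-CYP routes (32%) are unchanged.
Relative clearance = 2.016 + 1.06 + 0.32 = 3.396.
AUC ∝ 1/CL: fold-change = 1 / 3.396 = 0.294.

0.294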